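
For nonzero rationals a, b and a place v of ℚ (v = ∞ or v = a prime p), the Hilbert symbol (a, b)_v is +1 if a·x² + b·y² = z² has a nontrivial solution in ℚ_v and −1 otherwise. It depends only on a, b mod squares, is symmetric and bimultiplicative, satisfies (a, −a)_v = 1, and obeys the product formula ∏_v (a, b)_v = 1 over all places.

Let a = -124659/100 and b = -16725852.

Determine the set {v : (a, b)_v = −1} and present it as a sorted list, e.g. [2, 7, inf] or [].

[13, inf]

(a, b) ≡ (-19, -143) mod (ℚ^×)²; places V = {2, 3, 5, 11, 13, 19, ∞}.
(a,b)_2: α=-2, β=2; u≡5, v≡1 (mod 8); ε(u)ε(v)=0·0, αω(v)=-2·0, βω(u)=2·1; sum ≡ 0  ⇒  +1.
(a,b)_19: α=1, u≡14; β=2, v≡9 (mod 19); (14|19)=-1, (9|19)=+1; sign (−1)^0·-1^2·+1^1 = +1.
(a,b)_5: α=-2, u≡4; β=0, v≡3 (mod 5); (4|5)=+1, (3|5)=-1; sign (−1)^0·+1^0·-1^-2 = +1.
(a,b)_3: α=8, u≡2; β=4, v≡1 (mod 3); (2|3)=-1, (1|3)=+1; sign (−1)^0·-1^4·+1^8 = +1.
(a,b)_∞: sgn(-19)=−, sgn(-143)=−, so -1.
(a,b)_11: α=0, u≡4; β=1, v≡9 (mod 11); (4|11)=+1, (9|11)=+1; sign (−1)^0·+1^1·+1^0 = +1.
(a,b)_13: α=0, u≡7; β=1, v≡6 (mod 13); (7|13)=-1, (6|13)=-1; sign (−1)^0·-1^1·-1^0 = -1.
Ram(-19, -143) = {13, ∞}; no ℚ_13-point on the conic.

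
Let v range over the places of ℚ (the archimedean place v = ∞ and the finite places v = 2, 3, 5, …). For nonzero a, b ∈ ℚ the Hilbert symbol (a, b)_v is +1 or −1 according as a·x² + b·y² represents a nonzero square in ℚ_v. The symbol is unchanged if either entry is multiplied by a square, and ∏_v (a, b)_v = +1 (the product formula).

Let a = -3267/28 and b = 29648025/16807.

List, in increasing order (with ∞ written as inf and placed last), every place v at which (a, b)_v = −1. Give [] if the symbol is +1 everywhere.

[2, 7]

Mod squares: a ≡ -21, b ≡ 7. Check v ∈ {∞, 2, 3, 5, 7, 11}.
v=3: a=3^3·(≡2), b=3^4·(≡1) mod 3; (2|3)=-1, (1|3)=+1; (−1)^{3·4·1}·(-1)^4·(+1)^3 = +1.
v=∞: -21 < 0 and 7 > 0  ⇒  (a,b)_∞ = +1.
v=5: a=5^0·(≡1), b=5^2·(≡3) mod 5; (1|5)=+1, (3|5)=-1; (−1)^{0·2·2}·(+1)^2·(-1)^0 = +1.
v=7: a=7^-1·(≡4), b=7^-5·(≡1) mod 7; (4|7)=+1, (1|7)=+1; (−1)^{-1·-5·3}·(+1)^-5·(+1)^-1 = -1.
v=11: a=11^2·(≡1), b=11^4·(≡10) mod 11; (1|11)=+1, (10|11)=-1; (−1)^{2·4·5}·(+1)^4·(-1)^2 = +1.
v=2: v_2(a)=-2, v_2(b)=0; units ≡ 3, 7 (mod 8); ε·ε+αω+βω = 1·1+-2·0+0·1 ≡ 1  ⇒  (a,b)_2 = -1.
|Ram(-21, 7)| = 2, even; anisotropic at {2, 7}.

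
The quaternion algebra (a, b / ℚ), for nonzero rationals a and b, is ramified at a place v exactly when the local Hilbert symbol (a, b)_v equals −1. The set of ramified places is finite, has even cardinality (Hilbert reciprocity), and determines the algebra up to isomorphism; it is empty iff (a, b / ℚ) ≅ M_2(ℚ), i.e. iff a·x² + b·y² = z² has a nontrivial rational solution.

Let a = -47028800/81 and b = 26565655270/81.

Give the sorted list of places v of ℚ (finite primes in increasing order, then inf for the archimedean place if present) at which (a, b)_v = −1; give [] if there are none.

(a, b) ≡ (-29393, 70) mod (ℚ^×)²; places V = {2, 3, 5, 7, 11, 13, 17, 19, 23, ∞}.
(a,b)_5: α=2, u≡3; β=1, v≡4 (mod 5); (3|5)=-1, (4|5)=+1; sign (−1)^0·-1^1·+1^2 = -1.
(a,b)_23: α=0, u≡3; β=2, v≡9 (mod 23); (3|23)=+1, (9|23)=+1; sign (−1)^0·+1^2·+1^0 = +1.
(a,b)_7: α=1, u≡1; β=3, v≡5 (mod 7); (1|7)=+1, (5|7)=-1; sign (−1)^1·+1^3·-1^1 = +1.
(a,b)_17: α=1, u≡6; β=0, v≡8 (mod 17); (6|17)=-1, (8|17)=+1; sign (−1)^0·-1^0·+1^1 = +1.
(a,b)_11: α=0, u≡7; β=4, v≡5 (mod 11); (7|11)=-1, (5|11)=+1; sign (−1)^0·-1^4·+1^0 = +1.
(a,b)_∞: sgn(-29393)=−, sgn(70)=+, so +1.
(a,b)_13: α=1, u≡9; β=0, v≡8 (mod 13); (9|13)=+1, (8|13)=-1; sign (−1)^0·+1^0·-1^1 = -1.
(a,b)_19: α=1, u≡5; β=0, v≡10 (mod 19); (5|19)=+1, (10|19)=-1; sign (−1)^0·+1^0·-1^1 = -1.
(a,b)_3: α=-4, u≡1; β=-4, v≡1 (mod 3); (1|3)=+1, (1|3)=+1; sign (−1)^0·+1^-4·+1^-4 = +1.
(a,b)_2: α=6, β=1; u≡7, v≡3 (mod 8); ε(u)ε(v)=1·1, αω(v)=6·1, βω(u)=1·0; sum ≡ 1  ⇒  -1.
|Ram(-29393, 70)| = 4, even; anisotropic at {2, 5, 13, 19}.

[2, 5, 13, 19]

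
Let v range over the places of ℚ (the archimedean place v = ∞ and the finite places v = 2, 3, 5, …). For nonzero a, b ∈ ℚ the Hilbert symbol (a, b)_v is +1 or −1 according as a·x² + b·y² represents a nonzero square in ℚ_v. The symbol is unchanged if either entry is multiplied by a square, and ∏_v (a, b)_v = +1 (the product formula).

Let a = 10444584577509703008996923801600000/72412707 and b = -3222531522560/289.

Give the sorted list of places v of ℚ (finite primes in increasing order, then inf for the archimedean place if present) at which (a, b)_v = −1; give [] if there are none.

Mod squares: a ≡ 512430, b ≡ -4014035. Check v ∈ {∞, 2, 3, 5, 7, 17, 19, 29, 31, 47}.
v=19: a=19^3·(≡17), b=19^1·(≡10) mod 19; (17|19)=+1, (10|19)=-1; (−1)^{3·1·9}·(+1)^1·(-1)^3 = +1.
v=∞: 512430 > 0 and -4014035 < 0  ⇒  (a,b)_∞ = +1.
v=29: a=29^3·(≡6), b=29^1·(≡11) mod 29; (6|29)=+1, (11|29)=-1; (−1)^{3·1·14}·(+1)^1·(-1)^3 = -1.
v=47: a=47^4·(≡28), b=47^1·(≡46) mod 47; (28|47)=+1, (46|47)=-1; (−1)^{4·1·23}·(+1)^1·(-1)^4 = +1.
v=2: v_2(a)=37, v_2(b)=14; units ≡ 7, 5 (mod 8); ε·ε+αω+βω = 1·0+37·1+14·0 ≡ 1  ⇒  (a,b)_2 = -1.
v=3: a=3^-1·(≡2), b=3^0·(≡1) mod 3; (2|3)=-1, (1|3)=+1; (−1)^{-1·0·1}·(-1)^0·(+1)^-1 = +1.
v=31: a=31^3·(≡4), b=31^1·(≡8) mod 31; (4|31)=+1, (8|31)=+1; (−1)^{3·1·15}·(+1)^1·(+1)^3 = -1.
v=5: a=5^5·(≡1), b=5^1·(≡2) mod 5; (1|5)=+1, (2|5)=-1; (−1)^{5·1·2}·(+1)^1·(-1)^5 = -1.
v=7: a=7^0·(≡4), b=7^2·(≡6) mod 7; (4|7)=+1, (6|7)=-1; (−1)^{0·2·3}·(+1)^2·(-1)^0 = +1.
v=17: a=17^-6·(≡8), b=17^-2·(≡6) mod 17; (8|17)=+1, (6|17)=-1; (−1)^{-6·-2·8}·(+1)^-2·(-1)^-6 = +1.
(512430, -4014035 / ℚ) ramifies at {2, 5, 29, 31}: a division algebra.

[2, 5, 29, 31]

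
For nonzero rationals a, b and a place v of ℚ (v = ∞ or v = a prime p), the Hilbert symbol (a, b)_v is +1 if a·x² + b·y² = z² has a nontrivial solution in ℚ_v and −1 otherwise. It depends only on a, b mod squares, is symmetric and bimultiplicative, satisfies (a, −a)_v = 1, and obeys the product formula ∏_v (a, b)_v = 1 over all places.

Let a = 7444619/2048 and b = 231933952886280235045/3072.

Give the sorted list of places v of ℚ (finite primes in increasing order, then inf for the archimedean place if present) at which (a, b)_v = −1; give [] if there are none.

[2, 5, 19, 29]

Mod squares: a ≡ 1798, b ≡ 256215. Check v ∈ {∞, 2, 3, 5, 7, 13, 19, 29, 31}.
v=19: a=19^0·(≡14), b=19^1·(≡2) mod 19; (14|19)=-1, (2|19)=-1; (−1)^{0·1·9}·(-1)^1·(-1)^0 = -1.
v=7: a=7^2·(≡6), b=7^6·(≡4) mod 7; (6|7)=-1, (4|7)=+1; (−1)^{2·6·3}·(-1)^6·(+1)^2 = +1.
v=3: a=3^0·(≡1), b=3^-1·(≡1) mod 3; (1|3)=+1, (1|3)=+1; (−1)^{0·-1·1}·(+1)^-1·(+1)^0 = +1.
v=5: a=5^0·(≡3), b=5^1·(≡2) mod 5; (3|5)=-1, (2|5)=-1; (−1)^{0·1·2}·(-1)^1·(-1)^0 = -1.
v=31: a=31^1·(≡27), b=31^3·(≡14) mod 31; (27|31)=-1, (14|31)=+1; (−1)^{1·3·15}·(-1)^3·(+1)^1 = +1.
v=∞: 1798 > 0 and 256215 > 0  ⇒  (a,b)_∞ = +1.
v=29: a=29^1·(≡5), b=29^3·(≡10) mod 29; (5|29)=+1, (10|29)=-1; (−1)^{1·3·14}·(+1)^3·(-1)^1 = -1.
v=13: a=13^2·(≡1), b=13^4·(≡5) mod 13; (1|13)=+1, (5|13)=-1; (−1)^{2·4·6}·(+1)^4·(-1)^2 = +1.
v=2: v_2(a)=-11, v_2(b)=-10; units ≡ 3, 7 (mod 8); ε·ε+αω+βω = 1·1+-11·0+-10·1 ≡ 1  ⇒  (a,b)_2 = -1.
Ram(1798, 256215) = {2, 5, 19, 29}; no ℚ_2-point on the conic.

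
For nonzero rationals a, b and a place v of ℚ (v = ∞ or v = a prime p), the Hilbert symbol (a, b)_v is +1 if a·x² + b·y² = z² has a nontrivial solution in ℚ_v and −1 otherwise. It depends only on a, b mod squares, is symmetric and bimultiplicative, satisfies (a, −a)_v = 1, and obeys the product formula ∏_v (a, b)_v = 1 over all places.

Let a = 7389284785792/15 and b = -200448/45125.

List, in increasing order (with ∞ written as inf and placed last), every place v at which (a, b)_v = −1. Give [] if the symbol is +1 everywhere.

(a, b) ≡ (1504230, -435) mod (ℚ^×)²; places V = {2, 3, 5, 7, 13, 19, 29, 37, ∞}.
(a,b)_13: α=1, u≡1; β=0, v≡6 (mod 13); (1|13)=+1, (6|13)=-1; sign (−1)^0·+1^0·-1^1 = -1.
(a,b)_2: α=7, β=8; u≡3, v≡5 (mod 8); ε(u)ε(v)=1·0, αω(v)=7·1, βω(u)=8·1; sum ≡ 1  ⇒  -1.
(a,b)_∞: sgn(1504230)=+, sgn(-435)=−, so +1.
(a,b)_5: α=-1, u≡4; β=-3, v≡2 (mod 5); (4|5)=+1, (2|5)=-1; sign (−1)^0·+1^-3·-1^-1 = -1.
(a,b)_3: α=-1, u≡2; β=3, v≡2 (mod 3); (2|3)=-1, (2|3)=-1; sign (−1)^1·-1^3·-1^-1 = -1.
(a,b)_37: α=2, u≡6; β=0, v≡21 (mod 37); (6|37)=-1, (21|37)=+1; sign (−1)^0·-1^0·+1^2 = +1.
(a,b)_19: α=1, u≡16; β=-2, v≡14 (mod 19); (16|19)=+1, (14|19)=-1; sign (−1)^0·+1^-2·-1^1 = -1.
(a,b)_29: α=3, u≡11; β=1, v≡19 (mod 29); (11|29)=-1, (19|29)=-1; sign (−1)^0·-1^1·-1^3 = +1.
(a,b)_7: α=1, u≡2; β=0, v≡6 (mod 7); (2|7)=+1, (6|7)=-1; sign (−1)^0·+1^0·-1^1 = -1.
Ram(1504230, -435) = {2, 3, 5, 7, 13, 19}; no ℚ_2-point on the conic.

[2, 3, 5, 7, 13, 19]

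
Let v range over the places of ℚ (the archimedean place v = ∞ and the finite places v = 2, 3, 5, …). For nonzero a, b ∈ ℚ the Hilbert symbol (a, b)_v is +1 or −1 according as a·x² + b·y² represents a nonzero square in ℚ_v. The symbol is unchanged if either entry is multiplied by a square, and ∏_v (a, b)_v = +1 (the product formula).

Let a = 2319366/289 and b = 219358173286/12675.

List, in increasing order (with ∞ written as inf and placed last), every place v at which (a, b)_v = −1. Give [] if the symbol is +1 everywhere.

(a, b) ≡ (966, 26418) mod (ℚ^×)²; places V = {2, 3, 5, 7, 13, 17, 23, 31, 37, ∞}.
(a,b)_37: α=0, u≡34; β=1, v≡21 (mod 37); (34|37)=+1, (21|37)=+1; sign (−1)^0·+1^1·+1^0 = +1.
(a,b)_31: α=0, u≡7; β=2, v≡13 (mod 31); (7|31)=+1, (13|31)=-1; sign (−1)^0·+1^2·-1^0 = +1.
(a,b)_3: α=1, u≡1; β=-1, v≡1 (mod 3); (1|3)=+1, (1|3)=+1; sign (−1)^1·+1^-1·+1^1 = -1.
(a,b)_2: α=1, β=1; u≡3, v≡1 (mod 8); ε(u)ε(v)=1·0, αω(v)=1·0, βω(u)=1·1; sum ≡ 1  ⇒  -1.
(a,b)_5: α=0, u≡4; β=-2, v≡3 (mod 5); (4|5)=+1, (3|5)=-1; sign (−1)^0·+1^-2·-1^0 = +1.
(a,b)_∞: sgn(966)=+, sgn(26418)=+, so +1.
(a,b)_7: α=5, u≡6; β=3, v≡1 (mod 7); (6|7)=-1, (1|7)=+1; sign (−1)^1·-1^3·+1^5 = +1.
(a,b)_13: α=0, u≡12; β=-2, v≡7 (mod 13); (12|13)=+1, (7|13)=-1; sign (−1)^0·+1^-2·-1^0 = +1.
(a,b)_17: α=-2, u≡5; β=1, v≡12 (mod 17); (5|17)=-1, (12|17)=-1; sign (−1)^0·-1^1·-1^-2 = -1.
(a,b)_23: α=1, u≡22; β=2, v≡11 (mod 23); (22|23)=-1, (11|23)=-1; sign (−1)^0·-1^2·-1^1 = -1.
Ram(966, 26418) = {2, 3, 17, 23}; no ℚ_2-point on the conic.

[2, 3, 17, 23]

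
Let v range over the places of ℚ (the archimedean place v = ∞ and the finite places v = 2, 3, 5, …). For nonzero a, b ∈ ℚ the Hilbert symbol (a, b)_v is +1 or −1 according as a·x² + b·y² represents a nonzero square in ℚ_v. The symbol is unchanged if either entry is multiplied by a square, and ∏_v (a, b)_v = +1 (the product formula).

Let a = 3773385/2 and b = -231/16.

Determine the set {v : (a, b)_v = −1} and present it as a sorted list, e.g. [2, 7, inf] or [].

[3, 11]

(a, b) ≡ (770, -231) mod (ℚ^×)²; places V = {2, 3, 5, 7, 11, ∞}.
(a,b)_7: α=1, u≡3; β=1, v≡1 (mod 7); (3|7)=-1, (1|7)=+1; sign (−1)^1·-1^1·+1^1 = +1.
(a,b)_∞: sgn(770)=+, sgn(-231)=−, so +1.
(a,b)_3: α=4, u≡2; β=1, v≡1 (mod 3); (2|3)=-1, (1|3)=+1; sign (−1)^0·-1^1·+1^4 = -1.
(a,b)_5: α=1, u≡1; β=0, v≡4 (mod 5); (1|5)=+1, (4|5)=+1; sign (−1)^0·+1^0·+1^1 = +1.
(a,b)_2: α=-1, β=-4; u≡1, v≡1 (mod 8); ε(u)ε(v)=0·0, αω(v)=-1·0, βω(u)=-4·0; sum ≡ 0  ⇒  +1.
(a,b)_11: α=3, u≡4; β=1, v≡9 (mod 11); (4|11)=+1, (9|11)=+1; sign (−1)^1·+1^1·+1^3 = -1.
Ram(770, -231) = {3, 11}; no ℚ_3-point on the conic.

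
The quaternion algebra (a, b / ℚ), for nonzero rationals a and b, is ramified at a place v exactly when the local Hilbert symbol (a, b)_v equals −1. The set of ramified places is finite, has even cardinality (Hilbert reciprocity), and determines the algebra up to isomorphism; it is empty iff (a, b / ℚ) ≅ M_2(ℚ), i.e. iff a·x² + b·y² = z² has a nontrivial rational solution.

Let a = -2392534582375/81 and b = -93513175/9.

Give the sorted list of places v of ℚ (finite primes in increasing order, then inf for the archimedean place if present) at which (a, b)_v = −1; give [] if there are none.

(a, b) ≡ (-3655, -7) mod (ℚ^×)²; places V = {2, 3, 5, 7, 17, 43, ∞}.
(a,b)_2: α=0, β=0; u≡1, v≡1 (mod 8); ε(u)ε(v)=0·0, αω(v)=0·0, βω(u)=0·0; sum ≡ 0  ⇒  +1.
(a,b)_17: α=3, u≡6; β=2, v≡6 (mod 17); (6|17)=-1, (6|17)=-1; sign (−1)^0·-1^2·-1^3 = -1.
(a,b)_3: α=-4, u≡2; β=-2, v≡2 (mod 3); (2|3)=-1, (2|3)=-1; sign (−1)^0·-1^-2·-1^-4 = +1.
(a,b)_7: α=2, u≡5; β=1, v≡3 (mod 7); (5|7)=-1, (3|7)=-1; sign (−1)^0·-1^1·-1^2 = -1.
(a,b)_5: α=3, u≡1; β=2, v≡2 (mod 5); (1|5)=+1, (2|5)=-1; sign (−1)^0·+1^2·-1^3 = -1.
(a,b)_∞: sgn(-3655)=−, sgn(-7)=−, so -1.
(a,b)_43: α=3, u≡16; β=2, v≡4 (mod 43); (16|43)=+1, (4|43)=+1; sign (−1)^0·+1^2·+1^3 = +1.
|Ram(-3655, -7)| = 4, even; anisotropic at {5, 7, 17, ∞}.

[5, 7, 17, inf]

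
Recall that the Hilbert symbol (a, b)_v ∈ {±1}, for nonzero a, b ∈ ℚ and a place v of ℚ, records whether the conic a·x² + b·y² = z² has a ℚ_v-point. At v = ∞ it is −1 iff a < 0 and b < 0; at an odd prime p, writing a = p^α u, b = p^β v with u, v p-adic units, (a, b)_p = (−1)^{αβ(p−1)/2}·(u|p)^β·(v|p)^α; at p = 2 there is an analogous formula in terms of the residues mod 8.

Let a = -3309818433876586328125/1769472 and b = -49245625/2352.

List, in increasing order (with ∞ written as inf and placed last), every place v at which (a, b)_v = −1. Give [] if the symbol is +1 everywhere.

Mod squares: a ≡ -8746023, b ≡ -236379. Check v ∈ {∞, 2, 3, 5, 7, 11, 13, 19, 29, 37}.
v=37: a=37^1·(≡6), b=37^0·(≡32) mod 37; (6|37)=-1, (32|37)=-1; (−1)^{1·0·18}·(-1)^0·(-1)^1 = -1.
v=7: a=7^0·(≡1), b=7^-2·(≡2) mod 7; (1|7)=+1, (2|7)=+1; (−1)^{0·-2·3}·(+1)^-2·(+1)^0 = +1.
v=13: a=13^5·(≡7), b=13^1·(≡3) mod 13; (7|13)=-1, (3|13)=+1; (−1)^{5·1·6}·(-1)^1·(+1)^5 = -1.
v=19: a=19^1·(≡13), b=19^1·(≡7) mod 19; (13|19)=-1, (7|19)=+1; (−1)^{1·1·9}·(-1)^1·(+1)^1 = +1.
v=2: v_2(a)=-16, v_2(b)=-4; units ≡ 1, 5 (mod 8); ε·ε+αω+βω = 0·0+-16·1+-4·0 ≡ 0  ⇒  (a,b)_2 = +1.
v=3: a=3^-3·(≡2), b=3^-1·(≡2) mod 3; (2|3)=-1, (2|3)=-1; (−1)^{-3·-1·1}·(-1)^-1·(-1)^-3 = -1.
v=5: a=5^8·(≡2), b=5^4·(≡1) mod 5; (2|5)=-1, (1|5)=+1; (−1)^{8·4·2}·(-1)^4·(+1)^8 = +1.
v=29: a=29^3·(≡1), b=29^1·(≡19) mod 29; (1|29)=+1, (19|29)=-1; (−1)^{3·1·14}·(+1)^1·(-1)^3 = -1.
v=11: a=11^3·(≡3), b=11^1·(≡9) mod 11; (3|11)=+1, (9|11)=+1; (−1)^{3·1·5}·(+1)^1·(+1)^3 = -1.
v=∞: -8746023 < 0 and -236379 < 0  ⇒  (a,b)_∞ = -1.
|Ram(-8746023, -236379)| = 6, even; anisotropic at {3, 11, 13, 29, 37, ∞}.

[3, 11, 13, 29, 37, inf]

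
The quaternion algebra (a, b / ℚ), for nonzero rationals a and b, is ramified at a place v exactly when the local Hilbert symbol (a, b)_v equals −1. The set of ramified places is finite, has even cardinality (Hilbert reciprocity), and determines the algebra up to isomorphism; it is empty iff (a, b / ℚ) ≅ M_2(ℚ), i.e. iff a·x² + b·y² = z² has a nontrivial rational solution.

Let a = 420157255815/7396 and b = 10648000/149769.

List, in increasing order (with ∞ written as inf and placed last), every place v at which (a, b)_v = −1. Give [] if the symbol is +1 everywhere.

Mod squares: a ≡ 148335, b ≡ 55. Check v ∈ {∞, 2, 3, 5, 11, 17, 29, 31, 43}.
v=29: a=29^1·(≡11), b=29^0·(≡21) mod 29; (11|29)=-1, (21|29)=-1; (−1)^{1·0·14}·(-1)^0·(-1)^1 = -1.
v=2: v_2(a)=-2, v_2(b)=6; units ≡ 7, 7 (mod 8); ε·ε+αω+βω = 1·1+-2·0+6·0 ≡ 1  ⇒  (a,b)_2 = -1.
v=5: a=5^1·(≡3), b=5^3·(≡1) mod 5; (3|5)=-1, (1|5)=+1; (−1)^{1·3·2}·(-1)^3·(+1)^1 = -1.
v=31: a=31^1·(≡3), b=31^0·(≡15) mod 31; (3|31)=-1, (15|31)=-1; (−1)^{1·0·15}·(-1)^0·(-1)^1 = -1.
v=3: a=3^5·(≡2), b=3^-4·(≡1) mod 3; (2|3)=-1, (1|3)=+1; (−1)^{5·-4·1}·(-1)^-4·(+1)^5 = +1.
v=11: a=11^3·(≡8), b=11^3·(≡9) mod 11; (8|11)=-1, (9|11)=+1; (−1)^{3·3·5}·(-1)^3·(+1)^3 = +1.
v=43: a=43^-2·(≡37), b=43^-2·(≡18) mod 43; (37|43)=-1, (18|43)=-1; (−1)^{-2·-2·21}·(-1)^-2·(-1)^-2 = +1.
v=∞: 148335 > 0 and 55 > 0  ⇒  (a,b)_∞ = +1.
v=17: a=17^2·(≡5), b=17^0·(≡1) mod 17; (5|17)=-1, (1|17)=+1; (−1)^{2·0·8}·(-1)^0·(+1)^2 = +1.
|Ram(148335, 55)| = 4, even; anisotropic at {2, 5, 29, 31}.

[2, 5, 29, 31]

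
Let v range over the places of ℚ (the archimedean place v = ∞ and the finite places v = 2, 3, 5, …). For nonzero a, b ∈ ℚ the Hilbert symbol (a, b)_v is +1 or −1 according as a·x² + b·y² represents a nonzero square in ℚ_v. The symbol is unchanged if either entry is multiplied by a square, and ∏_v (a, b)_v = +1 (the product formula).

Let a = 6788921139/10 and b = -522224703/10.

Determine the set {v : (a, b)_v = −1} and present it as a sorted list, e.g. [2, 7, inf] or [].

[2, 5, 11, 13]

(a, b) ≡ (110, -1430) mod (ℚ^×)²; places V = {2, 3, 5, 7, 11, 13, ∞}.
(a,b)_13: α=4, u≡2; β=3, v≡11 (mod 13); (2|13)=-1, (11|13)=-1; sign (−1)^0·-1^3·-1^4 = -1.
(a,b)_7: α=4, u≡5; β=4, v≡5 (mod 7); (5|7)=-1, (5|7)=-1; sign (−1)^0·-1^4·-1^4 = +1.
(a,b)_11: α=1, u≡8; β=1, v≡7 (mod 11); (8|11)=-1, (7|11)=-1; sign (−1)^1·-1^1·-1^1 = -1.
(a,b)_∞: sgn(110)=+, sgn(-1430)=−, so +1.
(a,b)_3: α=2, u≡2; β=2, v≡1 (mod 3); (2|3)=-1, (1|3)=+1; sign (−1)^0·-1^2·+1^2 = +1.
(a,b)_2: α=-1, β=-1; u≡7, v≡5 (mod 8); ε(u)ε(v)=1·0, αω(v)=-1·1, βω(u)=-1·0; sum ≡ 1  ⇒  -1.
(a,b)_5: α=-1, u≡2; β=-1, v≡1 (mod 5); (2|5)=-1, (1|5)=+1; sign (−1)^0·-1^-1·+1^-1 = -1.
Ram(110, -1430) = {2, 5, 11, 13}; no ℚ_2-point on the conic.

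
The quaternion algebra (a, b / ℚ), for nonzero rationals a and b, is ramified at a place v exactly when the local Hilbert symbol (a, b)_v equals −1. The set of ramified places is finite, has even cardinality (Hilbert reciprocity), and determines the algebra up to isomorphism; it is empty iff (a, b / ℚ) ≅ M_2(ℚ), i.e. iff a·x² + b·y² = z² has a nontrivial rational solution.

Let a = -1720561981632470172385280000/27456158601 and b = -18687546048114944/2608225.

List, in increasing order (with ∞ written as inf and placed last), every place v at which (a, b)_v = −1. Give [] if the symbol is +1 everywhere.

(a, b) ≡ (-34658, -41) mod (ℚ^×)²; places V = {2, 3, 5, 7, 11, 13, 17, 19, 31, 41, 43, ∞}.
(a,b)_13: α=3, u≡12; β=2, v≡6 (mod 13); (12|13)=+1, (6|13)=-1; sign (−1)^0·+1^2·-1^3 = -1.
(a,b)_19: α=-4, u≡7; β=-2, v≡6 (mod 19); (7|19)=+1, (6|19)=+1; sign (−1)^0·+1^-2·+1^-4 = +1.
(a,b)_2: α=17, β=8; u≡7, v≡7 (mod 8); ε(u)ε(v)=1·1, αω(v)=17·0, βω(u)=8·0; sum ≡ 1  ⇒  -1.
(a,b)_5: α=4, u≡2; β=-2, v≡4 (mod 5); (2|5)=-1, (4|5)=+1; sign (−1)^0·-1^-2·+1^4 = +1.
(a,b)_31: α=3, u≡17; β=2, v≡15 (mod 31); (17|31)=-1, (15|31)=-1; sign (−1)^0·-1^2·-1^3 = -1.
(a,b)_3: α=-6, u≡1; β=0, v≡1 (mod 3); (1|3)=+1, (1|3)=+1; sign (−1)^0·+1^0·+1^-6 = +1.
(a,b)_7: α=4, u≡5; β=2, v≡4 (mod 7); (5|7)=-1, (4|7)=+1; sign (−1)^0·-1^2·+1^4 = +1.
(a,b)_∞: sgn(-34658)=−, sgn(-41)=−, so -1.
(a,b)_43: α=3, u≡23; β=2, v≡28 (mod 43); (23|43)=+1, (28|43)=-1; sign (−1)^0·+1^2·-1^3 = -1.
(a,b)_41: α=2, u≡19; β=1, v≡20 (mod 41); (19|41)=-1, (20|41)=+1; sign (−1)^0·-1^1·+1^2 = -1.
(a,b)_11: α=0, u≡1; β=2, v≡4 (mod 11); (1|11)=+1, (4|11)=+1; sign (−1)^0·+1^2·+1^0 = +1.
(a,b)_17: α=-2, u≡7; β=-2, v≡6 (mod 17); (7|17)=-1, (6|17)=-1; sign (−1)^0·-1^-2·-1^-2 = +1.
Ram(-34658, -41) = {2, 13, 31, 41, 43, ∞}; no ℚ_2-point on the conic.

[2, 13, 31, 41, 43, inf]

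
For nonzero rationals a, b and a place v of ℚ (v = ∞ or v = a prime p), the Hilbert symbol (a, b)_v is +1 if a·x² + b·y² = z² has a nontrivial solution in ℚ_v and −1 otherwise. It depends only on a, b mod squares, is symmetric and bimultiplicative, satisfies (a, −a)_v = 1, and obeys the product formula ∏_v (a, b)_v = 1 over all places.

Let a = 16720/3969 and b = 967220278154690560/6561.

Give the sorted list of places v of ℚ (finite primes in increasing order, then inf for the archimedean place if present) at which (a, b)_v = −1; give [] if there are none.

[5, 11, 13, 19]

(a, b) ≡ (1045, 7735) mod (ℚ^×)²; places V = {2, 3, 5, 7, 11, 13, 17, 19, ∞}.
(a,b)_17: α=0, u≡16; β=1, v≡1 (mod 17); (16|17)=+1, (1|17)=+1; sign (−1)^0·+1^1·+1^0 = +1.
(a,b)_3: α=-4, u≡1; β=-8, v≡1 (mod 3); (1|3)=+1, (1|3)=+1; sign (−1)^0·+1^-8·+1^-4 = +1.
(a,b)_2: α=4, β=16; u≡5, v≡7 (mod 8); ε(u)ε(v)=0·1, αω(v)=4·0, βω(u)=16·1; sum ≡ 0  ⇒  +1.
(a,b)_11: α=1, u≡10; β=4, v≡10 (mod 11); (10|11)=-1, (10|11)=-1; sign (−1)^0·-1^4·-1^1 = -1.
(a,b)_5: α=1, u≡1; β=1, v≡2 (mod 5); (1|5)=+1, (2|5)=-1; sign (−1)^0·+1^1·-1^1 = -1.
(a,b)_7: α=-2, u≡1; β=1, v≡6 (mod 7); (1|7)=+1, (6|7)=-1; sign (−1)^0·+1^1·-1^-2 = +1.
(a,b)_13: α=0, u≡7; β=1, v≡12 (mod 13); (7|13)=-1, (12|13)=+1; sign (−1)^0·-1^1·+1^0 = -1.
(a,b)_∞: sgn(1045)=+, sgn(7735)=+, so +1.
(a,b)_19: α=1, u≡16; β=4, v≡12 (mod 19); (16|19)=+1, (12|19)=-1; sign (−1)^0·+1^4·-1^1 = -1.
Ram(1045, 7735) = {5, 11, 13, 19}; no ℚ_5-point on the conic.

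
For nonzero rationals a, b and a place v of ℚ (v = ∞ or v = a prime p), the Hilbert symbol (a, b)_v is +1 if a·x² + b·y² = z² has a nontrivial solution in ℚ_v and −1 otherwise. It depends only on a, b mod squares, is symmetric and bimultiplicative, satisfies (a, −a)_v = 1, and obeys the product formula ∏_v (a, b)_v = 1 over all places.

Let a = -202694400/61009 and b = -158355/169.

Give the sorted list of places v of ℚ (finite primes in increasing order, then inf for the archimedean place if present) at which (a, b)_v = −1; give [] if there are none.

[17, inf]

Mod squares: a ≡ -391, b ≡ -1955. Check v ∈ {∞, 2, 3, 5, 13, 17, 19, 23}.
v=13: a=13^-2·(≡4), b=13^-2·(≡11) mod 13; (4|13)=+1, (11|13)=-1; (−1)^{-2·-2·6}·(+1)^-2·(-1)^-2 = +1.
v=5: a=5^2·(≡1), b=5^1·(≡1) mod 5; (1|5)=+1, (1|5)=+1; (−1)^{2·1·2}·(+1)^1·(+1)^2 = +1.
v=∞: -391 < 0 and -1955 < 0  ⇒  (a,b)_∞ = -1.
v=2: v_2(a)=8, v_2(b)=0; units ≡ 1, 5 (mod 8); ε·ε+αω+βω = 0·0+8·1+0·0 ≡ 0  ⇒  (a,b)_2 = +1.
v=3: a=3^4·(≡2), b=3^4·(≡1) mod 3; (2|3)=-1, (1|3)=+1; (−1)^{4·4·1}·(-1)^4·(+1)^4 = +1.
v=19: a=19^-2·(≡3), b=19^0·(≡14) mod 19; (3|19)=-1, (14|19)=-1; (−1)^{-2·0·9}·(-1)^0·(-1)^-2 = +1.
v=23: a=23^1·(≡12), b=23^1·(≡22) mod 23; (12|23)=+1, (22|23)=-1; (−1)^{1·1·11}·(+1)^1·(-1)^1 = +1.
v=17: a=17^1·(≡3), b=17^1·(≡16) mod 17; (3|17)=-1, (16|17)=+1; (−1)^{1·1·8}·(-1)^1·(+1)^1 = -1.
|Ram(-391, -1955)| = 2, even; anisotropic at {17, ∞}.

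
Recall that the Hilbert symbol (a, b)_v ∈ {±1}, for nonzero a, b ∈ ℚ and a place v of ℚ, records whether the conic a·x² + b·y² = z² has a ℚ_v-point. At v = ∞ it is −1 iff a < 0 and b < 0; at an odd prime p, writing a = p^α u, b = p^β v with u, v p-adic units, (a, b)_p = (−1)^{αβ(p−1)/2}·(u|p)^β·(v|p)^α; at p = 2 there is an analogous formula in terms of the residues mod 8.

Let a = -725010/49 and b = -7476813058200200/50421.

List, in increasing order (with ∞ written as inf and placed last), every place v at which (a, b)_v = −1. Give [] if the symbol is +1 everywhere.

Mod squares: a ≡ -4290, b ≡ -42. Check v ∈ {∞, 2, 3, 5, 7, 11, 13, 23}.
v=7: a=7^-2·(≡1), b=7^-5·(≡2) mod 7; (1|7)=+1, (2|7)=+1; (−1)^{-2·-5·3}·(+1)^-5·(+1)^-2 = +1.
v=13: a=13^3·(≡6), b=13^6·(≡3) mod 13; (6|13)=-1, (3|13)=+1; (−1)^{3·6·6}·(-1)^6·(+1)^3 = +1.
v=3: a=3^1·(≡1), b=3^-1·(≡1) mod 3; (1|3)=+1, (1|3)=+1; (−1)^{1·-1·1}·(+1)^-1·(+1)^1 = -1.
v=23: a=23^0·(≡14), b=23^2·(≡8) mod 23; (14|23)=-1, (8|23)=+1; (−1)^{0·2·11}·(-1)^2·(+1)^0 = +1.
v=11: a=11^1·(≡7), b=11^4·(≡6) mod 11; (7|11)=-1, (6|11)=-1; (−1)^{1·4·5}·(-1)^4·(-1)^1 = -1.
v=2: v_2(a)=1, v_2(b)=3; units ≡ 7, 3 (mod 8); ε·ε+αω+βω = 1·1+1·1+3·0 ≡ 0  ⇒  (a,b)_2 = +1.
v=∞: -4290 < 0 and -42 < 0  ⇒  (a,b)_∞ = -1.
v=5: a=5^1·(≡2), b=5^2·(≡2) mod 5; (2|5)=-1, (2|5)=-1; (−1)^{1·2·2}·(-1)^2·(-1)^1 = -1.
|Ram(-4290, -42)| = 4, even; anisotropic at {3, 5, 11, ∞}.

[3, 5, 11, inf]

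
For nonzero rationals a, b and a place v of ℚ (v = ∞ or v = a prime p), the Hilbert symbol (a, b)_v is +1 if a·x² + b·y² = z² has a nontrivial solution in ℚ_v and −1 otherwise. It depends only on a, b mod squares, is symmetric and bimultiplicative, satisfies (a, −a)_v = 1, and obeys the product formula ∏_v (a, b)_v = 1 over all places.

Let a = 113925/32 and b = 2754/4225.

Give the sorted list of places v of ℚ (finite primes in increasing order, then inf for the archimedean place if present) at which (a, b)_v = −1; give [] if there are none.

(a, b) ≡ (186, 34) mod (ℚ^×)²; places V = {2, 3, 5, 7, 13, 17, 31, ∞}.
(a,b)_13: α=0, u≡1; β=-2, v≡2 (mod 13); (1|13)=+1, (2|13)=-1; sign (−1)^0·+1^-2·-1^0 = +1.
(a,b)_17: α=0, u≡13; β=1, v≡1 (mod 17); (13|17)=+1, (1|17)=+1; sign (−1)^0·+1^1·+1^0 = +1.
(a,b)_31: α=1, u≡17; β=0, v≡27 (mod 31); (17|31)=-1, (27|31)=-1; sign (−1)^0·-1^0·-1^1 = -1.
(a,b)_∞: sgn(186)=+, sgn(34)=+, so +1.
(a,b)_5: α=2, u≡1; β=-2, v≡1 (mod 5); (1|5)=+1, (1|5)=+1; sign (−1)^0·+1^-2·+1^2 = +1.
(a,b)_7: α=2, u≡2; β=0, v≡6 (mod 7); (2|7)=+1, (6|7)=-1; sign (−1)^0·+1^0·-1^2 = +1.
(a,b)_3: α=1, u≡2; β=4, v≡1 (mod 3); (2|3)=-1, (1|3)=+1; sign (−1)^0·-1^4·+1^1 = +1.
(a,b)_2: α=-5, β=1; u≡5, v≡1 (mod 8); ε(u)ε(v)=0·0, αω(v)=-5·0, βω(u)=1·1; sum ≡ 1  ⇒  -1.
|Ram(186, 34)| = 2, even; anisotropic at {2, 31}.

[2, 31]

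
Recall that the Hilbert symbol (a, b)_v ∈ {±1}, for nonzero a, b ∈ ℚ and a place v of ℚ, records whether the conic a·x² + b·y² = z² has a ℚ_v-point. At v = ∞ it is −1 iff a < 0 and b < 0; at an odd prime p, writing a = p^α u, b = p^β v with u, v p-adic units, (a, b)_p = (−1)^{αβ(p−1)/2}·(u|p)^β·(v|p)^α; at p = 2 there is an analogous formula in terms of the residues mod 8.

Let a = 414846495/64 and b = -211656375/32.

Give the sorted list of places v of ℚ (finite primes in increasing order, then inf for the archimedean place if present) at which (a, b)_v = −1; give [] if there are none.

[3, 5]

Mod squares: a ≡ 3255, b ≡ -6510. Check v ∈ {∞, 2, 3, 5, 7, 17, 31}.
v=5: a=5^1·(≡1), b=5^3·(≡2) mod 5; (1|5)=+1, (2|5)=-1; (−1)^{1·3·2}·(+1)^3·(-1)^1 = -1.
v=31: a=31^1·(≡17), b=31^1·(≡1) mod 31; (17|31)=-1, (1|31)=+1; (−1)^{1·1·15}·(-1)^1·(+1)^1 = +1.
v=2: v_2(a)=-6, v_2(b)=-5; units ≡ 7, 1 (mod 8); ε·ε+αω+βω = 1·0+-6·0+-5·0 ≡ 0  ⇒  (a,b)_2 = +1.
v=7: a=7^3·(≡5), b=7^1·(≡2) mod 7; (5|7)=-1, (2|7)=+1; (−1)^{3·1·3}·(-1)^1·(+1)^3 = +1.
v=∞: 3255 > 0 and -6510 < 0  ⇒  (a,b)_∞ = +1.
v=3: a=3^3·(≡2), b=3^3·(≡2) mod 3; (2|3)=-1, (2|3)=-1; (−1)^{3·3·1}·(-1)^3·(-1)^3 = -1.
v=17: a=17^2·(≡2), b=17^2·(≡16) mod 17; (2|17)=+1, (16|17)=+1; (−1)^{2·2·8}·(+1)^2·(+1)^2 = +1.
Ram(3255, -6510) = {3, 5}; no ℚ_3-point on the conic.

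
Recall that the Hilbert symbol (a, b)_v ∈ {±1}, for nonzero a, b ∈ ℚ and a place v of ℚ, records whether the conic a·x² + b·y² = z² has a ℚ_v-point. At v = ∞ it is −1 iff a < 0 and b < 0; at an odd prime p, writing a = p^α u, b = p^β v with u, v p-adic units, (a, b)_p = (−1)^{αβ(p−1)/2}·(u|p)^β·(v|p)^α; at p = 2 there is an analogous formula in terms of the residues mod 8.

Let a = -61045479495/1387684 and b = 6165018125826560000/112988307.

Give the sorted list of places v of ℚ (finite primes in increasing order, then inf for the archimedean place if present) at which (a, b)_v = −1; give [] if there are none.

[5, 11]

(a, b) ≡ (-455, 3003) mod (ℚ^×)²; places V = {2, 3, 5, 7, 11, 13, 17, 19, 31, ∞}.
(a,b)_11: α=2, u≡8; β=3, v≡4 (mod 11); (8|11)=-1, (4|11)=+1; sign (−1)^0·-1^3·+1^2 = -1.
(a,b)_3: α=8, u≡1; β=-1, v≡2 (mod 3); (1|3)=+1, (2|3)=-1; sign (−1)^0·+1^-1·-1^8 = +1.
(a,b)_31: α=-2, u≡19; β=0, v≡26 (mod 31); (19|31)=+1, (26|31)=-1; sign (−1)^0·+1^0·-1^-2 = +1.
(a,b)_7: α=1, u≡5; β=7, v≡1 (mod 7); (5|7)=-1, (1|7)=+1; sign (−1)^1·-1^7·+1^1 = +1.
(a,b)_5: α=1, u≡4; β=4, v≡3 (mod 5); (4|5)=+1, (3|5)=-1; sign (−1)^0·+1^4·-1^1 = -1.
(a,b)_2: α=-2, β=12; u≡1, v≡3 (mod 8); ε(u)ε(v)=0·1, αω(v)=-2·1, βω(u)=12·0; sum ≡ 0  ⇒  +1.
(a,b)_∞: sgn(-455)=−, sgn(3003)=+, so +1.
(a,b)_19: α=-2, u≡5; β=-4, v≡17 (mod 19); (5|19)=+1, (17|19)=+1; sign (−1)^0·+1^-4·+1^-2 = +1.
(a,b)_17: α=0, u≡1; β=-2, v≡3 (mod 17); (1|17)=+1, (3|17)=-1; sign (−1)^0·+1^-2·-1^0 = +1.
(a,b)_13: α=3, u≡12; β=3, v≡10 (mod 13); (12|13)=+1, (10|13)=+1; sign (−1)^0·+1^3·+1^3 = +1.
(-455, 3003 / ℚ) ramifies at {5, 11}: a division algebra.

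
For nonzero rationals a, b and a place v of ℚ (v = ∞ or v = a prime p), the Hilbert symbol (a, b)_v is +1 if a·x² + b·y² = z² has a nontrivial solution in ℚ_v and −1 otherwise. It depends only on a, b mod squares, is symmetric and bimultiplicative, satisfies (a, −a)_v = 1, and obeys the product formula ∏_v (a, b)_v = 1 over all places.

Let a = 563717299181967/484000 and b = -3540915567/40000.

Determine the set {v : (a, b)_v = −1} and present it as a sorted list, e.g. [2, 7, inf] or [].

Mod squares: a ≡ 70, b ≡ -7. Check v ∈ {∞, 2, 3, 5, 7, 11, 17, 19}.
v=3: a=3^8·(≡1), b=3^6·(≡2) mod 3; (1|3)=+1, (2|3)=-1; (−1)^{8·6·1}·(+1)^6·(-1)^8 = +1.
v=7: a=7^7·(≡5), b=7^5·(≡6) mod 7; (5|7)=-1, (6|7)=-1; (−1)^{7·5·3}·(-1)^5·(-1)^7 = -1.
v=2: v_2(a)=-5, v_2(b)=-6; units ≡ 3, 1 (mod 8); ε·ε+αω+βω = 1·0+-5·0+-6·1 ≡ 0  ⇒  (a,b)_2 = +1.
v=11: a=11^-2·(≡1), b=11^0·(≡5) mod 11; (1|11)=+1, (5|11)=+1; (−1)^{-2·0·5}·(+1)^0·(+1)^-2 = +1.
v=19: a=19^2·(≡10), b=19^0·(≡3) mod 19; (10|19)=-1, (3|19)=-1; (−1)^{2·0·9}·(-1)^0·(-1)^2 = +1.
v=∞: 70 > 0 and -7 < 0  ⇒  (a,b)_∞ = +1.
v=5: a=5^-3·(≡1), b=5^-4·(≡2) mod 5; (1|5)=+1, (2|5)=-1; (−1)^{-3·-4·2}·(+1)^-4·(-1)^-3 = -1.
v=17: a=17^2·(≡2), b=17^2·(≡12) mod 17; (2|17)=+1, (12|17)=-1; (−1)^{2·2·8}·(+1)^2·(-1)^2 = +1.
(70, -7 / ℚ) ramifies at {5, 7}: a division algebra.

[5, 7]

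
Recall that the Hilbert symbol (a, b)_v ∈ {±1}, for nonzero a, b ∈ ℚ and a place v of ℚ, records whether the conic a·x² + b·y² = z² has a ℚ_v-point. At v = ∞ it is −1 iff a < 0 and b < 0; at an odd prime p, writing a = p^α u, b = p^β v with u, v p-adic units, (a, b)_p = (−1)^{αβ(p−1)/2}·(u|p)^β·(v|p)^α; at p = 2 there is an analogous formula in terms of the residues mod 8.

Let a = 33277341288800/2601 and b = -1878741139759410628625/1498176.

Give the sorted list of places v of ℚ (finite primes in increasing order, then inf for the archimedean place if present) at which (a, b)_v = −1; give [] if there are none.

[2, 5, 7, 37]

Mod squares: a ≡ 518, b ≡ -23345. Check v ∈ {∞, 2, 3, 5, 7, 11, 17, 19, 23, 29, 37}.
v=∞: 518 > 0 and -23345 < 0  ⇒  (a,b)_∞ = +1.
v=3: a=3^-2·(≡2), b=3^-4·(≡1) mod 3; (2|3)=-1, (1|3)=+1; (−1)^{-2·-4·1}·(-1)^-4·(+1)^-2 = +1.
v=29: a=29^2·(≡28), b=29^3·(≡7) mod 29; (28|29)=+1, (7|29)=+1; (−1)^{2·3·14}·(+1)^3·(+1)^2 = +1.
v=5: a=5^2·(≡2), b=5^3·(≡1) mod 5; (2|5)=-1, (1|5)=+1; (−1)^{2·3·2}·(-1)^3·(+1)^2 = -1.
v=37: a=37^1·(≡23), b=37^2·(≡32) mod 37; (23|37)=-1, (32|37)=-1; (−1)^{1·2·18}·(-1)^2·(-1)^1 = -1.
v=7: a=7^1·(≡2), b=7^1·(≡1) mod 7; (2|7)=+1, (1|7)=+1; (−1)^{1·1·3}·(+1)^1·(+1)^1 = -1.
v=17: a=17^-2·(≡2), b=17^-2·(≡16) mod 17; (2|17)=+1, (16|17)=+1; (−1)^{-2·-2·8}·(+1)^-2·(+1)^-2 = +1.
v=19: a=19^2·(≡9), b=19^2·(≡1) mod 19; (9|19)=+1, (1|19)=+1; (−1)^{2·2·9}·(+1)^2·(+1)^2 = +1.
v=11: a=11^0·(≡3), b=11^4·(≡6) mod 11; (3|11)=+1, (6|11)=-1; (−1)^{0·4·5}·(+1)^4·(-1)^0 = +1.
v=2: v_2(a)=5, v_2(b)=-6; units ≡ 3, 7 (mod 8); ε·ε+αω+βω = 1·1+5·0+-6·1 ≡ 1  ⇒  (a,b)_2 = -1.
v=23: a=23^2·(≡8), b=23^3·(≡15) mod 23; (8|23)=+1, (15|23)=-1; (−1)^{2·3·11}·(+1)^3·(-1)^2 = +1.
|Ram(518, -23345)| = 4, even; anisotropic at {2, 5, 7, 37}.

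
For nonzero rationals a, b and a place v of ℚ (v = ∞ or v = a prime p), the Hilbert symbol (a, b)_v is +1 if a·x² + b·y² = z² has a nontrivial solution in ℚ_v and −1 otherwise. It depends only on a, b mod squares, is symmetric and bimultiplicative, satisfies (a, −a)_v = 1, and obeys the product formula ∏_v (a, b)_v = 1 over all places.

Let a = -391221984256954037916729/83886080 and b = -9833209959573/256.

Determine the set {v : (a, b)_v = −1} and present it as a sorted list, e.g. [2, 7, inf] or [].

Mod squares: a ≡ -23205, b ≡ -77. Check v ∈ {∞, 2, 3, 5, 7, 11, 13, 17}.
v=3: a=3^1·(≡2), b=3^2·(≡1) mod 3; (2|3)=-1, (1|3)=+1; (−1)^{1·2·1}·(-1)^2·(+1)^1 = +1.
v=∞: -23205 < 0 and -77 < 0  ⇒  (a,b)_∞ = -1.
v=13: a=13^5·(≡3), b=13^2·(≡4) mod 13; (3|13)=+1, (4|13)=+1; (−1)^{5·2·6}·(+1)^2·(+1)^5 = +1.
v=2: v_2(a)=-24, v_2(b)=-8; units ≡ 3, 3 (mod 8); ε·ε+αω+βω = 1·1+-24·1+-8·1 ≡ 1  ⇒  (a,b)_2 = -1.
v=7: a=7^9·(≡5), b=7^5·(≡6) mod 7; (5|7)=-1, (6|7)=-1; (−1)^{9·5·3}·(-1)^5·(-1)^9 = -1.
v=17: a=17^3·(≡5), b=17^2·(≡2) mod 17; (5|17)=-1, (2|17)=+1; (−1)^{3·2·8}·(-1)^2·(+1)^3 = +1.
v=5: a=5^-1·(≡1), b=5^0·(≡2) mod 5; (1|5)=+1, (2|5)=-1; (−1)^{-1·0·2}·(+1)^0·(-1)^-1 = -1.
v=11: a=11^6·(≡1), b=11^3·(≡3) mod 11; (1|11)=+1, (3|11)=+1; (−1)^{6·3·5}·(+1)^3·(+1)^6 = +1.
|Ram(-23205, -77)| = 4, even; anisotropic at {2, 5, 7, ∞}.

[2, 5, 7, inf]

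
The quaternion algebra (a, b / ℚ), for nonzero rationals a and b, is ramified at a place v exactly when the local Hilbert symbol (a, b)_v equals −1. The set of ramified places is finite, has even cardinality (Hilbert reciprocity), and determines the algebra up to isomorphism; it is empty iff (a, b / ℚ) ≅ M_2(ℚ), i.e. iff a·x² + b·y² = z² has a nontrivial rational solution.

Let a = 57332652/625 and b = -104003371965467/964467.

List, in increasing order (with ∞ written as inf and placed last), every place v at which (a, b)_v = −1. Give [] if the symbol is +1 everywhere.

[2, 19]

(a, b) ≡ (17043, -21489) mod (ℚ^×)²; places V = {2, 3, 5, 7, 13, 19, 23, 29, 31, ∞}.
(a,b)_31: α=0, u≡21; β=2, v≡8 (mod 31); (21|31)=-1, (8|31)=+1; sign (−1)^0·-1^2·+1^0 = +1.
(a,b)_23: α=1, u≡19; β=2, v≡9 (mod 23); (19|23)=-1, (9|23)=+1; sign (−1)^0·-1^2·+1^1 = +1.
(a,b)_2: α=2, β=0; u≡3, v≡7 (mod 8); ε(u)ε(v)=1·1, αω(v)=2·0, βω(u)=0·1; sum ≡ 1  ⇒  -1.
(a,b)_19: α=1, u≡17; β=1, v≡17 (mod 19); (17|19)=+1, (17|19)=+1; sign (−1)^1·+1^1·+1^1 = -1.
(a,b)_13: α=1, u≡6; β=5, v≡11 (mod 13); (6|13)=-1, (11|13)=-1; sign (−1)^0·-1^5·-1^1 = +1.
(a,b)_29: α=2, u≡5; β=1, v≡4 (mod 29); (5|29)=+1, (4|29)=+1; sign (−1)^0·+1^1·+1^2 = +1.
(a,b)_5: α=-4, u≡2; β=0, v≡4 (mod 5); (2|5)=-1, (4|5)=+1; sign (−1)^0·-1^0·+1^-4 = +1.
(a,b)_7: α=0, u≡3; β=-2, v≡2 (mod 7); (3|7)=-1, (2|7)=+1; sign (−1)^0·-1^-2·+1^0 = +1.
(a,b)_3: α=1, u≡2; β=-9, v≡1 (mod 3); (2|3)=-1, (1|3)=+1; sign (−1)^1·-1^-9·+1^1 = +1.
(a,b)_∞: sgn(17043)=+, sgn(-21489)=−, so +1.
(17043, -21489 / ℚ) ramifies at {2, 19}: a division algebra.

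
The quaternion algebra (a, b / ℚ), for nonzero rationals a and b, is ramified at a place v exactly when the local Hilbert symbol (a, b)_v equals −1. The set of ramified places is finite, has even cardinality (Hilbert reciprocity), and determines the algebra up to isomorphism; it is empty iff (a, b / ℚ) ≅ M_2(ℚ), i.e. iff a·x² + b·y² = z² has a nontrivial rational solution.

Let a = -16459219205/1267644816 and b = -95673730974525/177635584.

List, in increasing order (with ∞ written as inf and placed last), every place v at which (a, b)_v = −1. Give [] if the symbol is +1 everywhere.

Mod squares: a ≡ -376805, b ≡ -1081621. Check v ∈ {∞, 2, 3, 5, 7, 11, 13, 17, 19, 23, 31, 37, 41, 43}.
v=3: a=3^-4·(≡1), b=3^4·(≡2) mod 3; (1|3)=+1, (2|3)=-1; (−1)^{-4·4·1}·(+1)^4·(-1)^-4 = +1.
v=37: a=37^0·(≡1), b=37^1·(≡11) mod 37; (1|37)=+1, (11|37)=+1; (−1)^{0·1·18}·(+1)^1·(+1)^0 = +1.
v=31: a=31^1·(≡7), b=31^1·(≡13) mod 31; (7|31)=+1, (13|31)=-1; (−1)^{1·1·15}·(+1)^1·(-1)^1 = +1.
v=2: v_2(a)=-4, v_2(b)=-8; units ≡ 3, 3 (mod 8); ε·ε+αω+βω = 1·1+-4·1+-8·1 ≡ 1  ⇒  (a,b)_2 = -1.
v=43: a=43^-2·(≡25), b=43^0·(≡36) mod 43; (25|43)=+1, (36|43)=+1; (−1)^{-2·0·21}·(+1)^0·(+1)^-2 = +1.
v=∞: -376805 < 0 and -1081621 < 0  ⇒  (a,b)_∞ = -1.
v=5: a=5^1·(≡4), b=5^2·(≡1) mod 5; (4|5)=+1, (1|5)=+1; (−1)^{1·2·2}·(+1)^2·(+1)^1 = +1.
v=7: a=7^0·(≡3), b=7^-4·(≡3) mod 7; (3|7)=-1, (3|7)=-1; (−1)^{0·-4·3}·(-1)^-4·(-1)^0 = +1.
v=23: a=23^-2·(≡13), b=23^1·(≡13) mod 23; (13|23)=+1, (13|23)=+1; (−1)^{-2·1·11}·(+1)^1·(+1)^-2 = +1.
v=11: a=11^3·(≡10), b=11^2·(≡3) mod 11; (10|11)=-1, (3|11)=+1; (−1)^{3·2·5}·(-1)^2·(+1)^3 = +1.
v=17: a=17^1·(≡12), b=17^-2·(≡16) mod 17; (12|17)=-1, (16|17)=+1; (−1)^{1·-2·8}·(-1)^-2·(+1)^1 = +1.
v=13: a=13^1·(≡2), b=13^0·(≡7) mod 13; (2|13)=-1, (7|13)=-1; (−1)^{1·0·6}·(-1)^0·(-1)^1 = -1.
v=41: a=41^0·(≡17), b=41^1·(≡21) mod 41; (17|41)=-1, (21|41)=+1; (−1)^{0·1·20}·(-1)^1·(+1)^0 = -1.
v=19: a=19^2·(≡10), b=19^2·(≡6) mod 19; (10|19)=-1, (6|19)=+1; (−1)^{2·2·9}·(-1)^2·(+1)^2 = +1.
|Ram(-376805, -1081621)| = 4, even; anisotropic at {2, 13, 41, ∞}.

[2, 13, 41, inf]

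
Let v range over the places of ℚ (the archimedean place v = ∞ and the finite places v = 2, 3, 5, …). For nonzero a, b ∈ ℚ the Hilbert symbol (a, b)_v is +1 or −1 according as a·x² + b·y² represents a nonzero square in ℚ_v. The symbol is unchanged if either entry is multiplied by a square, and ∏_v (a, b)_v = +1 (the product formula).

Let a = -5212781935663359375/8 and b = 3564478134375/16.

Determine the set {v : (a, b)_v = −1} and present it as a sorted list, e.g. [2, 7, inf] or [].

Mod squares: a ≡ -194990, b ≡ 15. Check v ∈ {∞, 2, 3, 5, 17, 31, 37}.
v=2: v_2(a)=-3, v_2(b)=-4; units ≡ 1, 7 (mod 8); ε·ε+αω+βω = 0·1+-3·0+-4·0 ≡ 0  ⇒  (a,b)_2 = +1.
v=37: a=37^3·(≡10), b=37^2·(≡20) mod 37; (10|37)=+1, (20|37)=-1; (−1)^{3·2·18}·(+1)^2·(-1)^3 = -1.
v=5: a=5^7·(≡3), b=5^5·(≡3) mod 5; (3|5)=-1, (3|5)=-1; (−1)^{7·5·2}·(-1)^5·(-1)^7 = +1.
v=31: a=31^3·(≡3), b=31^2·(≡29) mod 31; (3|31)=-1, (29|31)=-1; (−1)^{3·2·15}·(-1)^2·(-1)^3 = -1.
v=17: a=17^3·(≡3), b=17^2·(≡15) mod 17; (3|17)=-1, (15|17)=+1; (−1)^{3·2·8}·(-1)^2·(+1)^3 = +1.
v=3: a=3^2·(≡1), b=3^1·(≡2) mod 3; (1|3)=+1, (2|3)=-1; (−1)^{2·1·1}·(+1)^1·(-1)^2 = +1.
v=∞: -194990 < 0 and 15 > 0  ⇒  (a,b)_∞ = +1.
Ram(-194990, 15) = {31, 37}; no ℚ_31-point on the conic.

[31, 37]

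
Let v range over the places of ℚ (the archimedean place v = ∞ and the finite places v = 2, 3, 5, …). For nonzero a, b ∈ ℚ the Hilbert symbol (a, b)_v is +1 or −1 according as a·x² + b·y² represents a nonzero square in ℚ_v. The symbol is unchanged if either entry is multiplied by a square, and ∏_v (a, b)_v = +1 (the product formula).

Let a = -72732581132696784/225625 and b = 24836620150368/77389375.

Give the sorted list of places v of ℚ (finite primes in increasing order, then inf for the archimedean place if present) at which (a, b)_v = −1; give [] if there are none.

Mod squares: a ≡ -629, b ≡ 4186. Check v ∈ {∞, 2, 3, 5, 7, 13, 17, 19, 23, 37}.
v=13: a=13^2·(≡7), b=13^1·(≡10) mod 13; (7|13)=-1, (10|13)=+1; (−1)^{2·1·6}·(-1)^1·(+1)^2 = -1.
v=3: a=3^10·(≡1), b=3^8·(≡1) mod 3; (1|3)=+1, (1|3)=+1; (−1)^{10·8·1}·(+1)^8·(+1)^10 = +1.
v=37: a=37^3·(≡19), b=37^2·(≡22) mod 37; (19|37)=-1, (22|37)=-1; (−1)^{3·2·18}·(-1)^2·(-1)^3 = -1.
v=23: a=23^2·(≡5), b=23^1·(≡17) mod 23; (5|23)=-1, (17|23)=-1; (−1)^{2·1·11}·(-1)^1·(-1)^2 = -1.
v=5: a=5^-4·(≡1), b=5^-4·(≡1) mod 5; (1|5)=+1, (1|5)=+1; (−1)^{-4·-4·2}·(+1)^-4·(+1)^-4 = +1.
v=2: v_2(a)=4, v_2(b)=5; units ≡ 3, 5 (mod 8); ε·ε+αω+βω = 1·0+4·1+5·1 ≡ 1  ⇒  (a,b)_2 = -1.
v=17: a=17^1·(≡10), b=17^2·(≡9) mod 17; (10|17)=-1, (9|17)=+1; (−1)^{1·2·8}·(-1)^2·(+1)^1 = +1.
v=19: a=19^-2·(≡16), b=19^-2·(≡1) mod 19; (16|19)=+1, (1|19)=+1; (−1)^{-2·-2·9}·(+1)^-2·(+1)^-2 = +1.
v=7: a=7^0·(≡2), b=7^-3·(≡5) mod 7; (2|7)=+1, (5|7)=-1; (−1)^{0·-3·3}·(+1)^-3·(-1)^0 = +1.
v=∞: -629 < 0 and 4186 > 0  ⇒  (a,b)_∞ = +1.
(-629, 4186 / ℚ) ramifies at {2, 13, 23, 37}: a division algebra.

[2, 13, 23, 37]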